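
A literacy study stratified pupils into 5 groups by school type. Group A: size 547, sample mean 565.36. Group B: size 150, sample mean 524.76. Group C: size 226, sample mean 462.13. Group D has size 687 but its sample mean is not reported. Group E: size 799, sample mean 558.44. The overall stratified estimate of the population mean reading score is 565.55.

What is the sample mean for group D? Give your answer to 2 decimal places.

Σ Nₕx̄ₕ = N·μ, so 687·x̄_D = 2409·565.55 − (547·565.36 + 150·524.76 + 226·462.13 + 799·558.44).
= 1362409.95 − 938600.86 = 423809.09.
x̄_D = 423809.09 / 687 = 616.8982... → 616.90.

616.90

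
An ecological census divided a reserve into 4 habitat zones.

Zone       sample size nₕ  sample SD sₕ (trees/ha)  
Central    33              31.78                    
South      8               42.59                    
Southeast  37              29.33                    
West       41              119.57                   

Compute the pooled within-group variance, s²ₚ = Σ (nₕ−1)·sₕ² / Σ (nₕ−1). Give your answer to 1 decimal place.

5633.6

Degrees of freedom: 32 + 7 + 36 + 40 = 115.
Σ(nₕ−1)sₕ² = 32·1009.9684 + 7·1813.9081 + 36·860.2489 + 40·14296.9849 = 647864.7019.
s²ₚ = 647864.7019 / 115 = 5633.606... → 5633.6.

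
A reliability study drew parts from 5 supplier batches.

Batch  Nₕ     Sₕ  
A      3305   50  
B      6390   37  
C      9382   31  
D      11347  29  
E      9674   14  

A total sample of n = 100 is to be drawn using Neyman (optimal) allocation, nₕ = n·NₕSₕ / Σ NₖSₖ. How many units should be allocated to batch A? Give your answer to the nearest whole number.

A: NₕSₕ = 3305·50 = 165250
B: NₕSₕ = 6390·37 = 236430
C: NₕSₕ = 9382·31 = 290842
D: NₕSₕ = 11347·29 = 329063
E: NₕSₕ = 9674·14 = 135436
Σ NₕSₕ = 1157021.
n_A = 100·165250/1157021 = 14.282... → 14.

14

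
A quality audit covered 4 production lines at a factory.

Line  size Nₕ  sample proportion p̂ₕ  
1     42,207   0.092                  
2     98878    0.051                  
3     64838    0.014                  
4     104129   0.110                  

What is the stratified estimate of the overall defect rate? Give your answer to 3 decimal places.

N = 42207 + 98878 + 64838 + 104129 = 310052.
Overall proportion = Σ (Nₕ/N)·p̂ₕ.
Σ Nₕp̂ₕ = 3883.044 + 5042.778 + 907.732 + 11454.19 = 21287.744.
21287.744 / 310052 = 0.06866... → 0.069.

0.069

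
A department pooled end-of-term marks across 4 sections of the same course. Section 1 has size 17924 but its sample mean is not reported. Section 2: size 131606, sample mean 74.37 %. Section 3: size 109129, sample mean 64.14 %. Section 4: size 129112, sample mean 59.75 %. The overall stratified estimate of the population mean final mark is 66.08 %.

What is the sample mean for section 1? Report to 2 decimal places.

Σ Nₕx̄ₕ = N·μ, so 17924·x̄_1 = 387771·66.08 − (131606·74.37 + 109129·64.14 + 129112·59.75).
= 25623907.68 − 24501514.28 = 1122393.4.
x̄_1 = 1122393.4 / 17924 = 62.6196... → 62.62.

62.62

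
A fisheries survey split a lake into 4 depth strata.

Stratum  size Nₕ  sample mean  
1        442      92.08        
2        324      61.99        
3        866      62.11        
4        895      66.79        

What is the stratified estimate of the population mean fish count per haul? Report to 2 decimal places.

N = 442 + 324 + 866 + 895 = 2527.
Weight each subgroup mean by Nₕ/N and sum.
Σ Nₕx̄ₕ = 442·92.08 + 324·61.99 + 866·62.11 + 895·66.79 = 40699.36 + 20084.76 + 53787.26 + 59777.05 = 174348.43.
Divide by N: 174348.43 / 2527 = 68.9942... → 68.99.

68.99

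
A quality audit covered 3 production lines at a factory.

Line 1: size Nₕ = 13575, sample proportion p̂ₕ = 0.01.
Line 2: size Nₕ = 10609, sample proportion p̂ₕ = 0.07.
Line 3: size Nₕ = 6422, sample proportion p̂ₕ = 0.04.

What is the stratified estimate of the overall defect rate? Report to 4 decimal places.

0.0371

N = 13575 + 10609 + 6422 = 30606.
Overall proportion = Σ (Nₕ/N)·p̂ₕ.
Σ Nₕp̂ₕ = 135.75 + 742.63 + 256.88 = 1135.26.
1135.26 / 30606 = 0.037093... → 0.0371.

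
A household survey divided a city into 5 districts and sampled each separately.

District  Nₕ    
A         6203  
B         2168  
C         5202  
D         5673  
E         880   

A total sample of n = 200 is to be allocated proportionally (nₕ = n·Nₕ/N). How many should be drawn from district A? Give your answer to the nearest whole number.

Share of district A = 6203/20126 = 0.30821.
Allocate 200 × 0.30821 = 61.642... → 62.

62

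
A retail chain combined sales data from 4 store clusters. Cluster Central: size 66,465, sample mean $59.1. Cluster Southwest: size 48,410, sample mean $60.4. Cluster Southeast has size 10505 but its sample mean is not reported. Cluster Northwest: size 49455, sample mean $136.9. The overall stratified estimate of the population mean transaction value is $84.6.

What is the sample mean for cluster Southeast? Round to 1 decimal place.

111.2

Σ Nₕx̄ₕ = N·μ, so 10505·x̄_Southeast = 174835·84.6 − (66465·59.1 + 48410·60.4 + 49455·136.9).
= 14791041 − 13622435 = 1168606.
x̄_Southeast = 1168606 / 10505 = 111.243... → 111.2.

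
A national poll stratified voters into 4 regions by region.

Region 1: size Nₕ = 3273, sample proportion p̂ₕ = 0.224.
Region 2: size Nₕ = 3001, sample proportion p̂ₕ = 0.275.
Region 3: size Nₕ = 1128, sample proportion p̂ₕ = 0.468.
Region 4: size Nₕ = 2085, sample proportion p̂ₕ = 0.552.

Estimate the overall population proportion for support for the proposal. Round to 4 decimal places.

0.3412

Wₕ = Nₕ/N with N = 9487: 0.3450, 0.3163, 0.1189, 0.2198.
p̂_st = 0.3450·0.224 + 0.3163·0.275 + 0.1189·0.468 + 0.2198·0.552 ≈ 0.341230... → 0.3412.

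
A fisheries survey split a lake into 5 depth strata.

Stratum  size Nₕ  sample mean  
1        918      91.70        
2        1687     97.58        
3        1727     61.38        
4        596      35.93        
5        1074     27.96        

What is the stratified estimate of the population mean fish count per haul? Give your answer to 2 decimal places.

N = 6002; weights Wₕ = Nₕ/N = (0.1529, 0.2811, 0.2877, 0.0993, 0.1789).
x̄_st = Σ Wₕ·x̄ₕ = 0.1529·91.70 + 0.2811·97.58 + 0.2877·61.38 + 0.0993·35.93 + 0.1789·27.96 ≈ 67.6849...
→ 67.68.

67.68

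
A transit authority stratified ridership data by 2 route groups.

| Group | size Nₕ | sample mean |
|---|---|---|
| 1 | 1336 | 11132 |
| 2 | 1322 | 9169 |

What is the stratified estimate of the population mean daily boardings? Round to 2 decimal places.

N = 2658; weights Wₕ = Nₕ/N = (0.5026, 0.4974).
x̄_st = Σ Wₕ·x̄ₕ = 0.5026·11132 + 0.4974·9169 ≈ 10155.6697...
→ 10155.67.

10155.67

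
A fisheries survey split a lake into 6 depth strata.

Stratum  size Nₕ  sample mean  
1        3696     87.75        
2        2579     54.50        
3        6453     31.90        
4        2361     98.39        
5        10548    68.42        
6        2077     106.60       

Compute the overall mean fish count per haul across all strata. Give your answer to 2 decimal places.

66.61

N = 27714; weights Wₕ = Nₕ/N = (0.1334, 0.0931, 0.2328, 0.0852, 0.3806, 0.0749).
x̄_st = Σ Wₕ·x̄ₕ = 0.1334·87.75 + 0.0931·54.50 + 0.2328·31.90 + 0.0852·98.39 + 0.3806·68.42 + 0.0749·106.60 ≈ 66.6137...
→ 66.61.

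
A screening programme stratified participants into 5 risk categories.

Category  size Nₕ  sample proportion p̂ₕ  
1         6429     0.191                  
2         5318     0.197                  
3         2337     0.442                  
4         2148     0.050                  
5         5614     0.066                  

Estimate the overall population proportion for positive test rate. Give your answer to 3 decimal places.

Wₕ = Nₕ/N with N = 21846: 0.2943, 0.2434, 0.1070, 0.0983, 0.2570.
p̂_st = 0.2943·0.191 + 0.2434·0.197 + 0.1070·0.442 + 0.0983·0.050 + 0.2570·0.066 ≈ 0.17333... → 0.173.

0.173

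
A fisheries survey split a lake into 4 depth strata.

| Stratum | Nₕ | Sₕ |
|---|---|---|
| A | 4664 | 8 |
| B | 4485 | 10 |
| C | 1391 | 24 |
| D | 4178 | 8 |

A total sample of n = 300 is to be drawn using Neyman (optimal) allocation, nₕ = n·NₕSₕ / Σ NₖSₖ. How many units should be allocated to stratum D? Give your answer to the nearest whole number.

67

A: NₕSₕ = 4664·8 = 37312
B: NₕSₕ = 4485·10 = 44850
C: NₕSₕ = 1391·24 = 33384
D: NₕSₕ = 4178·8 = 33424
Σ NₕSₕ = 148970.
n_D = 300·33424/148970 = 67.310... → 67.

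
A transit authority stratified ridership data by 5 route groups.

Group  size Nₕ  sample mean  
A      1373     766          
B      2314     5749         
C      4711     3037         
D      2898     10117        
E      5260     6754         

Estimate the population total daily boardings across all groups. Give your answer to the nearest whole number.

Estimate total by summing Nₕ·x̄ₕ over strata.
1373·766 + 2314·5749 + 4711·3037 + 2898·10117 + 5260·6754 = 1051718 + 13303186 + 14307307 + 29319066 + 35526040 = 93507317.

93507317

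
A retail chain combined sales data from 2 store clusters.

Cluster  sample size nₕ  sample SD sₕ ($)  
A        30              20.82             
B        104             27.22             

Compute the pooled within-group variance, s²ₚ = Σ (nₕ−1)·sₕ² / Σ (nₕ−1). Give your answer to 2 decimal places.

Degrees of freedom: 29 + 103 = 132.
Σ(nₕ−1)sₕ² = 29·433.4724 + 103·740.9284 = 88886.3248.
s²ₚ = 88886.3248 / 132 = 673.3812... → 673.38.

673.38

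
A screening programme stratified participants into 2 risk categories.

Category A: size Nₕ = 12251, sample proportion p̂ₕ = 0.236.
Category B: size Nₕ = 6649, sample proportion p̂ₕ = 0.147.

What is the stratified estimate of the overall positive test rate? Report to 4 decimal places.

Wₕ = Nₕ/N with N = 18900: 0.6482, 0.3518.
p̂_st = 0.6482·0.236 + 0.3518·0.147 ≈ 0.204690... → 0.2047.

0.2047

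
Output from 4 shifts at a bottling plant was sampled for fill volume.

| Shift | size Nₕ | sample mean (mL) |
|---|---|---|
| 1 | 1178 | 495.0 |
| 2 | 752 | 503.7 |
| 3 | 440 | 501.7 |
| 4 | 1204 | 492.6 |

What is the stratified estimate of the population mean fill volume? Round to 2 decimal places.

496.85

N = 1178 + 752 + 440 + 1204 = 3574.
Overall mean = Σ (Nₕ/N)·x̄ₕ — weight by population share, not a simple average.
Σ Nₕx̄ₕ = 1178·495.0 + 752·503.7 + 440·501.7 + 1204·492.6 = 583110 + 378782.4 + 220748 + 593090.4 = 1775730.8.
Divide by N: 1775730.8 / 3574 = 496.8469... → 496.85.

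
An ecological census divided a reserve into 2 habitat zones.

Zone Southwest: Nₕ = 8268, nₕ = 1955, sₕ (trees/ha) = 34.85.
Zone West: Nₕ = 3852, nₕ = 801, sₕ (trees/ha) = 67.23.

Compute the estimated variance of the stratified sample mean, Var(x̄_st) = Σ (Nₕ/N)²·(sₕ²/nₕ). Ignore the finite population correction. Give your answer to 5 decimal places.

0.85909

N = 12120; Wₕ = Nₕ/N.
zone Southwest: (8268/12120)²·34.85²/1955 = 0.28910427
zone West: (3852/12120)²·67.23²/801 = 0.56998185
Sum = 0.85908611 → 0.85909.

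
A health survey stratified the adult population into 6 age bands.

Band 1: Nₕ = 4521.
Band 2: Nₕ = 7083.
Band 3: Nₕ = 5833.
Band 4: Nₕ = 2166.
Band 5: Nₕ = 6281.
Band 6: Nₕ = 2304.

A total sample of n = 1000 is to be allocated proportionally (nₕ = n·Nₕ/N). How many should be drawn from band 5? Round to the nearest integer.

223

Share of band 5 = 6281/28188 = 0.22283.
Allocate 1000 × 0.22283 = 222.825... → 223.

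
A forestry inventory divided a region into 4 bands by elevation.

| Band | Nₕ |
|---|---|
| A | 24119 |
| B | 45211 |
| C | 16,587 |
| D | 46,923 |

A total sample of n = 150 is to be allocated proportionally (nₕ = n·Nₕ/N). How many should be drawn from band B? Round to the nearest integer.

Share of band B = 45211/132840 = 0.34034.
Allocate 150 × 0.34034 = 51.051... → 51.

51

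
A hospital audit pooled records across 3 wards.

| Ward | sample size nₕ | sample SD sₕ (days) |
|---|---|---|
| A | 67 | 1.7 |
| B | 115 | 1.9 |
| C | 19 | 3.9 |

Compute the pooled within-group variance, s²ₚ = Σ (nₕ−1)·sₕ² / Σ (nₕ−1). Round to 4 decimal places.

4.4245

Degrees of freedom: 66 + 114 + 18 = 198.
Σ(nₕ−1)sₕ² = 66·2.89 + 114·3.61 + 18·15.21 = 876.06.
s²ₚ = 876.06 / 198 = 4.424545... → 4.4245.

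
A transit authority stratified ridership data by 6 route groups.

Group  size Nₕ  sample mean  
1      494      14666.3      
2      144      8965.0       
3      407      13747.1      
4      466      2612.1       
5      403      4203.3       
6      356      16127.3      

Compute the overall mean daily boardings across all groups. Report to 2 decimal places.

10036.86

N = 2270; weights Wₕ = Nₕ/N = (0.2176, 0.0634, 0.1793, 0.2053, 0.1775, 0.1568).
x̄_st = Σ Wₕ·x̄ₕ = 0.2176·14666.3 + 0.0634·8965.0 + 0.1793·13747.1 + 0.2053·2612.1 + 0.1775·4203.3 + 0.1568·16127.3 ≈ 10036.8587...
→ 10036.86.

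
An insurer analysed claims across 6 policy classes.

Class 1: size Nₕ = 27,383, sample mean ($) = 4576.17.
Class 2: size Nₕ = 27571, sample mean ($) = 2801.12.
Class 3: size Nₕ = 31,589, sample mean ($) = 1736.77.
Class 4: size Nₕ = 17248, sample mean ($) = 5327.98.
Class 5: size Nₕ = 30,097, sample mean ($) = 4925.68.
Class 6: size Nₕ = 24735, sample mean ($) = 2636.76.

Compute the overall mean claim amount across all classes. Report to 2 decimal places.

x̄_st = (Σ Nₕx̄ₕ) / (Σ Nₕ) = (27383·4576.17 + 27571·2801.12 + 31589·1736.77 + 17248·5327.98 + 30097·4925.68 + 24735·2636.76) / 158623
= 562767218.76 / 158623 = 3547.8286... → 3547.83.

3547.83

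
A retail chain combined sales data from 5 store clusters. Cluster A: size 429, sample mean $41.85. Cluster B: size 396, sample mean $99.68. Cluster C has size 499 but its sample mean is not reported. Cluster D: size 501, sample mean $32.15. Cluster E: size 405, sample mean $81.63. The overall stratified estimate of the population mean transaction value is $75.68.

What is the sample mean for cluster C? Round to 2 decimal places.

124.59

N = 429 + 396 + 499 + 501 + 405 = 2230.
Overall total = μ·N = 75.68·2230 = 168766.4.
Subtract the known strata: 429·41.85 + 396·99.68 + 501·32.15 + 405·81.63 = 106594.23.
Remaining total for cluster C: 168766.4 − 106594.23 = 62172.17.
Divide by its size: 62172.17 / 499 = 124.5935... → 124.59.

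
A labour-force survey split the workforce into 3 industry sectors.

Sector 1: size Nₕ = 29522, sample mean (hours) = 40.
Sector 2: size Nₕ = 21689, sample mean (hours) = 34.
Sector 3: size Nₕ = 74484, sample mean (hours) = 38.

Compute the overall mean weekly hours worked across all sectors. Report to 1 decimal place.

37.8

N = 29522 + 21689 + 74484 = 125695.
Weight each subgroup mean by Nₕ/N and sum.
Σ Nₕx̄ₕ = 29522·40 + 21689·34 + 74484·38 = 1180880 + 737426 + 2830392 = 4748698.
Divide by N: 4748698 / 125695 = 37.780... → 37.8.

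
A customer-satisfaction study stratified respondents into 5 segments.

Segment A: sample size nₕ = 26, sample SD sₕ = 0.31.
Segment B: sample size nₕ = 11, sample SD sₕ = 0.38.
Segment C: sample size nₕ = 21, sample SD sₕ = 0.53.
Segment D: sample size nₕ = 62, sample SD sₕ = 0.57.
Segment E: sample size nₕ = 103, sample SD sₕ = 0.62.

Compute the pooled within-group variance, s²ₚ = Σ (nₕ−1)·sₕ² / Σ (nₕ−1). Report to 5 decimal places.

Degrees of freedom: 25 + 10 + 20 + 61 + 102 = 218.
Σ(nₕ−1)sₕ² = 25·0.0961 + 10·0.1444 + 20·0.2809 + 61·0.3249 + 102·0.3844 = 68.4922.
s²ₚ = 68.4922 / 218 = 0.3141844... → 0.31418.

0.31418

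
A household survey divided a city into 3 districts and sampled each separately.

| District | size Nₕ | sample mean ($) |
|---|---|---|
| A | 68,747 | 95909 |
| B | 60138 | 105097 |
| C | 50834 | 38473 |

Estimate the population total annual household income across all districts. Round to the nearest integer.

14869515891

Population total = Σ Nₕ·x̄ₕ (each stratum's size times its mean).
68747·95909 + 60138·105097 + 50834·38473 = 6593456023 + 6320323386 + 1955736482 = 14869515891.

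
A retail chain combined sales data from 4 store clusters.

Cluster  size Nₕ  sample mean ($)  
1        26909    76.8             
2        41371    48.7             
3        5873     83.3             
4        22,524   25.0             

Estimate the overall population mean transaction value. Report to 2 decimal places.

53.10

N = 96677; weights Wₕ = Nₕ/N = (0.2783, 0.4279, 0.0607, 0.2330).
x̄_st = Σ Wₕ·x̄ₕ = 0.2783·76.8 + 0.4279·48.7 + 0.0607·83.3 + 0.2330·25.0 ≈ 53.1016...
→ 53.10.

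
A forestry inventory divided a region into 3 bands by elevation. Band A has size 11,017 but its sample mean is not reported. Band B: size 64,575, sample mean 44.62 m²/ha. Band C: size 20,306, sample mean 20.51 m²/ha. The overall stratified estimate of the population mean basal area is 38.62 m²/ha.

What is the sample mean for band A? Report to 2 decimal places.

Σ Nₕx̄ₕ = N·μ, so 11017·x̄_A = 95898·38.62 − (64575·44.62 + 20306·20.51).
= 3703580.76 − 3297812.56 = 405768.2.
x̄_A = 405768.2 / 11017 = 36.8311... → 36.83.

36.83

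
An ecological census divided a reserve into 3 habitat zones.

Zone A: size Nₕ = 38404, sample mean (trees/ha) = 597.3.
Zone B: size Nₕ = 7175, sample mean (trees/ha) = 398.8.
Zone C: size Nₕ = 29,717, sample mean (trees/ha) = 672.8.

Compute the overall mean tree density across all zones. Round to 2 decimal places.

x̄_st = (Σ Nₕx̄ₕ) / (Σ Nₕ) = (38404·597.3 + 7175·398.8 + 29717·672.8) / 75296
= 45793696.8 / 75296 = 608.1823... → 608.18.

608.18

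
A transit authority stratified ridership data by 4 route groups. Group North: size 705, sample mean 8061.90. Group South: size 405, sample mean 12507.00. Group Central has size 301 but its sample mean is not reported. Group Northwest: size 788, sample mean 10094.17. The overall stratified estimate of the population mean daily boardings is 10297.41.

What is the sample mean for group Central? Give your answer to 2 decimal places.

13092.44

Σ Nₕx̄ₕ = N·μ, so 301·x̄_Central = 2199·10297.41 − (705·8061.90 + 405·12507.00 + 788·10094.17).
= 22644004.59 − 18703180.46 = 3940824.13.
x̄_Central = 3940824.13 / 301 = 13092.4390... → 13092.44.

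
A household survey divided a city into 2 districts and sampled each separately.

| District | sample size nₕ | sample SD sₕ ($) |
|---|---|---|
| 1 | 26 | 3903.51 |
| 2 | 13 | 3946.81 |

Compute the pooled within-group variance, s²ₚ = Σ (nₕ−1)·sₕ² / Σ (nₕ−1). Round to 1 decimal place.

15347634.3

1: (26−1)·3903.51² = 25·15237390.3201 = 380934758.0025
2: (13−1)·3946.81² = 12·15577309.1761 = 186927710.1132
Numerator = 567862468.1157; denominator = Σ(nₕ−1) = 37.
s²ₚ = 567862468.1157/37 = 15347634.273... → 15347634.3.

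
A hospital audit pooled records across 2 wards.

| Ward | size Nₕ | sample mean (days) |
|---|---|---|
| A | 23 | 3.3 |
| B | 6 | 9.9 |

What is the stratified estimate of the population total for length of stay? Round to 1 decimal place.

135.3

A: 23·3.3 = 75.9
B: 6·9.9 = 59.4
τ̂ = Σ Nₕx̄ₕ = 135.3.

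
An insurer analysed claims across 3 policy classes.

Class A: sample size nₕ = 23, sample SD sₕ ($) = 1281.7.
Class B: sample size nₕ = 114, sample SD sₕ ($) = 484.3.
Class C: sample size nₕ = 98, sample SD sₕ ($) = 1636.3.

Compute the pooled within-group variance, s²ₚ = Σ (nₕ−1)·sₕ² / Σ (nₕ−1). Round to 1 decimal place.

A: (23−1)·1281.7² = 22·1642754.89 = 36140607.58
B: (114−1)·484.3² = 113·234546.49 = 26503753.37
C: (98−1)·1636.3² = 97·2677477.69 = 259715335.93
Numerator = 322359696.88; denominator = Σ(nₕ−1) = 232.
s²ₚ = 322359696.88/232 = 1389481.452... → 1389481.5.

1389481.5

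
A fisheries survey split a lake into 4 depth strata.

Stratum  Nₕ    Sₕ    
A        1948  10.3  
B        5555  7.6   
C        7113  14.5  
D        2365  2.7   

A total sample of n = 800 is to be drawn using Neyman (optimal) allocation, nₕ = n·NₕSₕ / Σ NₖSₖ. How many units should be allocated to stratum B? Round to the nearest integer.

197

Σ NₕSₕ = 1948·10.3 + 5555·7.6 + 7113·14.5 + 2365·2.7 = 171806.4.
Share for B: 42218/171806.4 = 0.24573.
n_B = 800 × 0.24573 = 196.584... → 197.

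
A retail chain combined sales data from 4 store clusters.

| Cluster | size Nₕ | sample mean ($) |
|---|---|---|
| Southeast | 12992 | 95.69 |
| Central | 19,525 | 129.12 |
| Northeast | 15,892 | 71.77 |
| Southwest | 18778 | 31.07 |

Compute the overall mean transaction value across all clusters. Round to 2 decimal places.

x̄_st = (Σ Nₕx̄ₕ) / (Σ Nₕ) = (12992·95.69 + 19525·129.12 + 15892·71.77 + 18778·31.07) / 67187
= 5488273.78 / 67187 = 81.6865... → 81.69.

81.69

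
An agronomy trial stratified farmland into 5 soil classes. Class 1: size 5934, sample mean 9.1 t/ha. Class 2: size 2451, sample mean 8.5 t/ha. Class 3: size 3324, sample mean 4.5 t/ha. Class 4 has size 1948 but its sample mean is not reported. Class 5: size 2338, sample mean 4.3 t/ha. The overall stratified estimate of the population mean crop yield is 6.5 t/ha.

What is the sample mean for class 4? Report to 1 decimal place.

2.1

Σ Nₕx̄ₕ = N·μ, so 1948·x̄_4 = 15995·6.5 − (5934·9.1 + 2451·8.5 + 3324·4.5 + 2338·4.3).
= 103967.5 − 99844.3 = 4123.2.
x̄_4 = 4123.2 / 1948 = 2.117... → 2.1.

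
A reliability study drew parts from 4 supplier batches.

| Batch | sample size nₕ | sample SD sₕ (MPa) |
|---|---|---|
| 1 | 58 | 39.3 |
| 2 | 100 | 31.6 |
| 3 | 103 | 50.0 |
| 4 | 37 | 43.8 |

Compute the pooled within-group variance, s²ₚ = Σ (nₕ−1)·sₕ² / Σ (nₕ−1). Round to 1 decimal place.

1: (58−1)·39.3² = 57·1544.49 = 88035.93
2: (100−1)·31.6² = 99·998.56 = 98857.44
3: (103−1)·50.0² = 102·2500 = 255000
4: (37−1)·43.8² = 36·1918.44 = 69063.84
Numerator = 510957.21; denominator = Σ(nₕ−1) = 294.
s²ₚ = 510957.21/294 = 1737.950... → 1737.9.

1737.9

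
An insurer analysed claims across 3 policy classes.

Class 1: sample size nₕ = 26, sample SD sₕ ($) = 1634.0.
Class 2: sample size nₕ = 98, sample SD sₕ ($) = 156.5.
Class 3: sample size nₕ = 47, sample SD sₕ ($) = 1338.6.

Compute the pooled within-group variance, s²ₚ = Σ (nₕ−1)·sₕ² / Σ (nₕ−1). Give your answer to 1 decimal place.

902081.8

Degrees of freedom: 25 + 97 + 46 = 168.
Σ(nₕ−1)sₕ² = 25·2669956 + 97·24492.25 + 46·1791849.96 = 151549746.41.
s²ₚ = 151549746.41 / 168 = 902081.824... → 902081.8.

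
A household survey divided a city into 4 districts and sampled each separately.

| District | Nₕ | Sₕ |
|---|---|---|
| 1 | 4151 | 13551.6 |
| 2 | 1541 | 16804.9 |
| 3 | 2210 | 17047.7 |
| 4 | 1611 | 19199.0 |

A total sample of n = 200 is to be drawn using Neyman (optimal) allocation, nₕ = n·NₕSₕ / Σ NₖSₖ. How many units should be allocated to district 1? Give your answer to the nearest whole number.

Σ NₕSₕ = 4151·13551.6 + 1541·16804.9 + 2210·17047.7 + 1611·19199.0 = 150754048.5.
Share for 1: 56252691.6/150754048.5 = 0.37314.
n_1 = 200 × 0.37314 = 74.628... → 75.

75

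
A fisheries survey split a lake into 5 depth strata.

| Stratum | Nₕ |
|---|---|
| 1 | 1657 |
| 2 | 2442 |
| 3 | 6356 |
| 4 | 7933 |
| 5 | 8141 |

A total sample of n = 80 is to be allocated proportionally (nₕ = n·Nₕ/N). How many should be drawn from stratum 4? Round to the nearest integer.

N = 1657 + 2442 + 6356 + 7933 + 8141 = 26529.
n_4 = 80·7933/26529 = 23.922... → 24.

24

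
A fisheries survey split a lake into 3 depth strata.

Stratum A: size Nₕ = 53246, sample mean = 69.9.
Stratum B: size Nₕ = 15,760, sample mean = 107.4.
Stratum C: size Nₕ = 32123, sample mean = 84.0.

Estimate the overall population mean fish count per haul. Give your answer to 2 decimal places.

80.22

N = 53246 + 15760 + 32123 = 101129.
Overall mean = Σ (Nₕ/N)·x̄ₕ — weight by population share, not a simple average.
Σ Nₕx̄ₕ = 53246·69.9 + 15760·107.4 + 32123·84.0 = 3721895.4 + 1692624 + 2698332 = 8112851.4.
Divide by N: 8112851.4 / 101129 = 80.2228... → 80.22.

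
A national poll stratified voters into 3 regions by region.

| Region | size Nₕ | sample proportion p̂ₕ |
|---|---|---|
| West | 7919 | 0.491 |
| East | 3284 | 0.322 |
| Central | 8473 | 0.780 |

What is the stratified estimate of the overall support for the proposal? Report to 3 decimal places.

N = 7919 + 3284 + 8473 = 19676.
Overall proportion = Σ (Nₕ/N)·p̂ₕ.
Σ Nₕp̂ₕ = 3888.229 + 1057.448 + 6608.94 = 11554.617.
11554.617 / 19676 = 0.58724... → 0.587.

0.587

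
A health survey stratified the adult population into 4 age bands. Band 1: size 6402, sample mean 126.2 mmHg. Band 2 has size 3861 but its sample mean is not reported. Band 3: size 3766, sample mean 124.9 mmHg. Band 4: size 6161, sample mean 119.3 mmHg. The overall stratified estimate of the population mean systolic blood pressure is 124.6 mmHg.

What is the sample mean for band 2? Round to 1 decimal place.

N = 6402 + 3861 + 3766 + 6161 = 20190.
Overall total = μ·N = 124.6·20190 = 2515674.
Subtract the known strata: 6402·126.2 + 3766·124.9 + 6161·119.3 = 2013313.1.
Remaining total for band 2: 2515674 − 2013313.1 = 502360.9.
Divide by its size: 502360.9 / 3861 = 130.112... → 130.1.

130.1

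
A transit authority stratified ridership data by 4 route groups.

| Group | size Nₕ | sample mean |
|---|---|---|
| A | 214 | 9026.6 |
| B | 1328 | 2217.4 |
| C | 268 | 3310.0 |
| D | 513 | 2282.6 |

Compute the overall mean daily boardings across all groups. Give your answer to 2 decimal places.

N = 2323; weights Wₕ = Nₕ/N = (0.0921, 0.5717, 0.1154, 0.2208).
x̄_st = Σ Wₕ·x̄ₕ = 0.0921·9026.6 + 0.5717·2217.4 + 0.1154·3310.0 + 0.2208·2282.6 ≈ 2985.1285...
→ 2985.13.

2985.13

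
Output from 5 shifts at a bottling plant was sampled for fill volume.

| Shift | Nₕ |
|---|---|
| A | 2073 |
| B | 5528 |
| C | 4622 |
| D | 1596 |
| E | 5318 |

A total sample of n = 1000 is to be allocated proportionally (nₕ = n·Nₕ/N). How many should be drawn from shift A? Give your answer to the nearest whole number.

Share of shift A = 2073/19137 = 0.10832.
Allocate 1000 × 0.10832 = 108.324... → 108.

108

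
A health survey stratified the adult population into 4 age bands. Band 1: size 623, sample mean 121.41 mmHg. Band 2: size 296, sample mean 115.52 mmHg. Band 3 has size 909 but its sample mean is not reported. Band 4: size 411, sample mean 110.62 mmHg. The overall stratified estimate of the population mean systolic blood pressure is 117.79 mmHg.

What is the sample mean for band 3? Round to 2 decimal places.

N = 623 + 296 + 909 + 411 = 2239.
Overall total = μ·N = 117.79·2239 = 263731.81.
Subtract the known strata: 623·121.41 + 296·115.52 + 411·110.62 = 155297.17.
Remaining total for band 3: 263731.81 − 155297.17 = 108434.64.
Divide by its size: 108434.64 / 909 = 119.2900... → 119.29.

119.29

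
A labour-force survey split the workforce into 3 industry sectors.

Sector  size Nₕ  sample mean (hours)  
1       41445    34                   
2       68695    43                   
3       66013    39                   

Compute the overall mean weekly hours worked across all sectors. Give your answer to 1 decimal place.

N = 176153; weights Wₕ = Nₕ/N = (0.2353, 0.3900, 0.3747).
x̄_st = Σ Wₕ·x̄ₕ = 0.2353·34 + 0.3900·43 + 0.3747·39 ≈ 39.384...
→ 39.4.

39.4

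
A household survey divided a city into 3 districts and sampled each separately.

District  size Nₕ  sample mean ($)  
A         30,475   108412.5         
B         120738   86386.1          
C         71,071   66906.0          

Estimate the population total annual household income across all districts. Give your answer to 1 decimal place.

Estimate total by summing Nₕ·x̄ₕ over strata.
30475·108412.5 + 120738·86386.1 + 71071·66906.0 = 3303870937.5 + 10430084941.8 + 4755076326 = 18489032205.3.

18489032205.3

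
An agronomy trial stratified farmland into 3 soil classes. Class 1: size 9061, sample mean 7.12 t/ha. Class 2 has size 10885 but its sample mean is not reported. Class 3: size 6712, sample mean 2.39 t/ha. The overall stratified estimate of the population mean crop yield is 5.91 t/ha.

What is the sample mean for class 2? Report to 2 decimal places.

7.07

N = 9061 + 10885 + 6712 = 26658.
Overall total = μ·N = 5.91·26658 = 157548.78.
Subtract the known strata: 9061·7.12 + 6712·2.39 = 80556.
Remaining total for class 2: 157548.78 − 80556 = 76992.78.
Divide by its size: 76992.78 / 10885 = 7.0733... → 7.07.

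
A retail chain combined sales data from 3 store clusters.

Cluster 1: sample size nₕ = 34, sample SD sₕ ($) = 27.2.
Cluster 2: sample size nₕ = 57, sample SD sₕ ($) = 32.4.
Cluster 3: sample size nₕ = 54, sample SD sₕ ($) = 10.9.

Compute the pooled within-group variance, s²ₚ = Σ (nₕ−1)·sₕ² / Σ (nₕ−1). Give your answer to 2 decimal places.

1: (34−1)·27.2² = 33·739.84 = 24414.72
2: (57−1)·32.4² = 56·1049.76 = 58786.56
3: (54−1)·10.9² = 53·118.81 = 6296.93
Numerator = 89498.21; denominator = Σ(nₕ−1) = 142.
s²ₚ = 89498.21/142 = 630.2691... → 630.27.

630.27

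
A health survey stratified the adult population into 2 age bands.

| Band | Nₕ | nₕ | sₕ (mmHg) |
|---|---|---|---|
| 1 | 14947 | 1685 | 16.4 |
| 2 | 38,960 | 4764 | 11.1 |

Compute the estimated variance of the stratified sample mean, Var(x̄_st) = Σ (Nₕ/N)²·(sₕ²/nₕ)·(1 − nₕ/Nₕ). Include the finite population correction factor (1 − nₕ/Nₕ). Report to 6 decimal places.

0.022745

N = 53907; Wₕ = Nₕ/N.
band 1: (14947/53907)²·16.4²/1685·(1 − 1685/14947) = 0.010888311
band 2: (38960/53907)²·11.1²/4764·(1 − 4764/38960) = 0.011857090
Sum = 0.022745402 → 0.022745.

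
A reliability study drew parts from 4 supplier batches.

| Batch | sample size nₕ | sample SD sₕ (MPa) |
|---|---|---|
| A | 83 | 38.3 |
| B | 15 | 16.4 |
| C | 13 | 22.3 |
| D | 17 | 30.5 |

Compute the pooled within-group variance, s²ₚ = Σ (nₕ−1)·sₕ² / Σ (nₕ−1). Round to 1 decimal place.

Degrees of freedom: 82 + 14 + 12 + 16 = 124.
Σ(nₕ−1)sₕ² = 82·1466.89 + 14·268.96 + 12·497.29 + 16·930.25 = 144901.9.
s²ₚ = 144901.9 / 124 = 1168.564... → 1168.6.

1168.6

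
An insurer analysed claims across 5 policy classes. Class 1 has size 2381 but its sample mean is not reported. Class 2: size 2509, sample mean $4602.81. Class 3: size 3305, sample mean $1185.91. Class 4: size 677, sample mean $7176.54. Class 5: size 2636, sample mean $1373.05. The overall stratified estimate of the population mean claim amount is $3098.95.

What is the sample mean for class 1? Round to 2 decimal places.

N = 2381 + 2509 + 3305 + 677 + 2636 = 11508.
Overall total = μ·N = 3098.95·11508 = 35662716.6.
Subtract the known strata: 2509·4602.81 + 3305·1185.91 + 677·7176.54 + 2636·1373.05 = 23945760.22.
Remaining total for class 1: 35662716.6 − 23945760.22 = 11716956.38.
Divide by its size: 11716956.38 / 2381 = 4921.0233... → 4921.02.

4921.02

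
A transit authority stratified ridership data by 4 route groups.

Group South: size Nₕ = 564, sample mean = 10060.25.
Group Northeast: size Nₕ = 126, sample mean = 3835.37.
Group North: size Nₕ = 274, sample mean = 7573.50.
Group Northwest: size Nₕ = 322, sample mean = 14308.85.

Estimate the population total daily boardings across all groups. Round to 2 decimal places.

12839826.32

Estimate total by summing Nₕ·x̄ₕ over strata.
564·10060.25 + 126·3835.37 + 274·7573.50 + 322·14308.85 = 5673981 + 483256.62 + 2075139 + 4607449.7 = 12839826.32.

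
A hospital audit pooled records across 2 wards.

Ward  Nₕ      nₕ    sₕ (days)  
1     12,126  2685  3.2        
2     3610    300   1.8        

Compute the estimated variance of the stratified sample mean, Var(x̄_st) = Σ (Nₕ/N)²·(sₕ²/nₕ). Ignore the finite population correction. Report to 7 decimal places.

N = 15736; Wₕ = Nₕ/N.
ward 1: (12126/15736)²·3.2²/2685 = 0.0022646553
ward 2: (3610/15736)²·1.8²/300 = 0.0005683940
Sum = 0.0028330492 → 0.0028330.

0.0028330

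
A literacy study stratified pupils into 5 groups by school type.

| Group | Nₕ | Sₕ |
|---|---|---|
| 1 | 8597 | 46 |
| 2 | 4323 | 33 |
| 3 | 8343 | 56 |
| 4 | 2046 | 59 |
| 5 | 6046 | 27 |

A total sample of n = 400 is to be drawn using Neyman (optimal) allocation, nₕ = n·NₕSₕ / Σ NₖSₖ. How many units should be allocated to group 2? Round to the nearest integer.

44

Σ NₕSₕ = 8597·46 + 4323·33 + 8343·56 + 2046·59 + 6046·27 = 1289285.
Share for 2: 142659/1289285 = 0.11065.
n_2 = 400 × 0.11065 = 44.260... → 44.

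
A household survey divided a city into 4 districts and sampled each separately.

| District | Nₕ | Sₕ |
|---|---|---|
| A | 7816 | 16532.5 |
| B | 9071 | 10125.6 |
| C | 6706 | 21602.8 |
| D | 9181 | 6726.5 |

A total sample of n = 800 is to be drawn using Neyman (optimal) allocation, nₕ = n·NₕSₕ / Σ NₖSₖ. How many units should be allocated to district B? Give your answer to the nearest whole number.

172

Σ NₕSₕ = 7816·16532.5 + 9071·10125.6 + 6706·21602.8 + 9181·6726.5 = 427691710.9.
Share for B: 91849317.6/427691710.9 = 0.21476.
n_B = 800 × 0.21476 = 171.805... → 172.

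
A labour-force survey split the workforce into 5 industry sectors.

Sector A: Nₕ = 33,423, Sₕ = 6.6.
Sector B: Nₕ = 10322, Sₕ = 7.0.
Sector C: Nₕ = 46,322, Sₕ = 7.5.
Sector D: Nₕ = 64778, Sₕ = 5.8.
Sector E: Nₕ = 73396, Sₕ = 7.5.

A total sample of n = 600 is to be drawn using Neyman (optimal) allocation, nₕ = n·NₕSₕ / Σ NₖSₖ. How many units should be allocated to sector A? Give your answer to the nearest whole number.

84

A: NₕSₕ = 33423·6.6 = 220591.8
B: NₕSₕ = 10322·7.0 = 72254
C: NₕSₕ = 46322·7.5 = 347415
D: NₕSₕ = 64778·5.8 = 375712.4
E: NₕSₕ = 73396·7.5 = 550470
Σ NₕSₕ = 1566443.2.
n_A = 600·220591.8/1566443.2 = 84.494... → 84.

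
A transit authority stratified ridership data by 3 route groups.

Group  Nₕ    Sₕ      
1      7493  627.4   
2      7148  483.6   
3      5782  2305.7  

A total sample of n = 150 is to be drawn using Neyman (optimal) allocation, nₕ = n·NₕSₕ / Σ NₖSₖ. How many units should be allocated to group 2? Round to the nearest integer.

24

Σ NₕSₕ = 7493·627.4 + 7148·483.6 + 5782·2305.7 = 21489438.4.
Share for 2: 3456772.8/21489438.4 = 0.16086.
n_2 = 150 × 0.16086 = 24.129... → 24.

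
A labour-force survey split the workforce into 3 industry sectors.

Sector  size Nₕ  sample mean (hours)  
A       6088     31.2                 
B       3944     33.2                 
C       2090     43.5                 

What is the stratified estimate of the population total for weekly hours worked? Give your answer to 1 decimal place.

411801.4

A: 6088·31.2 = 189945.6
B: 3944·33.2 = 130940.8
C: 2090·43.5 = 90915
τ̂ = Σ Nₕx̄ₕ = 411801.4.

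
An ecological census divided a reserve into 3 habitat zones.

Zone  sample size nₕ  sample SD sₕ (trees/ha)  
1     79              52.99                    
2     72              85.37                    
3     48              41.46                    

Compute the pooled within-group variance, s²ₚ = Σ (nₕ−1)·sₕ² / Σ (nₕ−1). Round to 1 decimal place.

4169.7

1: (79−1)·52.99² = 78·2807.9401 = 219019.3278
2: (72−1)·85.37² = 71·7288.0369 = 517450.6199
3: (48−1)·41.46² = 47·1718.9316 = 80789.7852
Numerator = 817259.7329; denominator = Σ(nₕ−1) = 196.
s²ₚ = 817259.7329/196 = 4169.693... → 4169.7.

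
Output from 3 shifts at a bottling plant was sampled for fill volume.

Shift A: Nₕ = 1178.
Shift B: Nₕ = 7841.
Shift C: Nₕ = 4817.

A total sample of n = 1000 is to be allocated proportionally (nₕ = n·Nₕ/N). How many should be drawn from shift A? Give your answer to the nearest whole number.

N = 1178 + 7841 + 4817 = 13836.
n_A = 1000·1178/13836 = 85.140... → 85.

85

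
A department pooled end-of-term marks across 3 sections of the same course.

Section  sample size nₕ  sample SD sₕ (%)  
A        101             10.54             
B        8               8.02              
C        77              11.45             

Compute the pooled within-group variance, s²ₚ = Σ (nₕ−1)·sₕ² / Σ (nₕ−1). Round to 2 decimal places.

117.61

A: (101−1)·10.54² = 100·111.0916 = 11109.16
B: (8−1)·8.02² = 7·64.3204 = 450.2428
C: (77−1)·11.45² = 76·131.1025 = 9963.79
Numerator = 21523.1928; denominator = Σ(nₕ−1) = 183.
s²ₚ = 21523.1928/183 = 117.6131... → 117.61.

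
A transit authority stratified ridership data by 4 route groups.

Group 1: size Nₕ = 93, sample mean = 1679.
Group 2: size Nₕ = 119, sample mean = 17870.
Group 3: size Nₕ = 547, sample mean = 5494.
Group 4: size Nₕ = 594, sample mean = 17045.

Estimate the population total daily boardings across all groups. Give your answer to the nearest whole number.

15412625

Population total = Σ Nₕ·x̄ₕ (each stratum's size times its mean).
93·1679 + 119·17870 + 547·5494 + 594·17045 = 156147 + 2126530 + 3005218 + 10124730 = 15412625.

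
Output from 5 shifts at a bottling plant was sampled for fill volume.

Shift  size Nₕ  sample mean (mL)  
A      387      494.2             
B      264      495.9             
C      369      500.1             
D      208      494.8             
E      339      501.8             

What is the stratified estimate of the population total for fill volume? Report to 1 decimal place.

779738.5

A: 387·494.2 = 191255.4
B: 264·495.9 = 130917.6
C: 369·500.1 = 184536.9
D: 208·494.8 = 102918.4
E: 339·501.8 = 170110.2
τ̂ = Σ Nₕx̄ₕ = 779738.5.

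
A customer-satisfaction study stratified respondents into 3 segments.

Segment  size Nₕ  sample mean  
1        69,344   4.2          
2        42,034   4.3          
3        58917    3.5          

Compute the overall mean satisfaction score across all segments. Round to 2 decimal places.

N = 170295; weights Wₕ = Nₕ/N = (0.4072, 0.2468, 0.3460).
x̄_st = Σ Wₕ·x̄ₕ = 0.4072·4.2 + 0.2468·4.3 + 0.3460·3.5 ≈ 3.9825...
→ 3.98.

3.98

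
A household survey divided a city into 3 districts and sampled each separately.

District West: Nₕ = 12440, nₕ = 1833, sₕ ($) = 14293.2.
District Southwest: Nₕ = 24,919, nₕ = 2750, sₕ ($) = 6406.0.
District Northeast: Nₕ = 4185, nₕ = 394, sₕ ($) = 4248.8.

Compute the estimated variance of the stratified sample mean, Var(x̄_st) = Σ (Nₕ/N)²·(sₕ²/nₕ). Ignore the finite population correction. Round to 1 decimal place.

15827.4

N = 41544. Term for each stratum: Wₕ²sₕ²/nₕ.
Var(x̄_st) = 9993.5691 + 5368.9057 + 464.9547 = 15827.4295 → 15827.4.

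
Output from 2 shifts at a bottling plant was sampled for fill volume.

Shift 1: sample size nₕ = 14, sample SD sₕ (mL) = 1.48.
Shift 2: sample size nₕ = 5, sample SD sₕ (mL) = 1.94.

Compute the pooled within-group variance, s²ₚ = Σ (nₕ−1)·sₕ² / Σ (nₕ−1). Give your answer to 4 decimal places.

2.5606

1: (14−1)·1.48² = 13·2.1904 = 28.4752
2: (5−1)·1.94² = 4·3.7636 = 15.0544
Numerator = 43.5296; denominator = Σ(nₕ−1) = 17.
s²ₚ = 43.5296/17 = 2.560565... → 2.5606.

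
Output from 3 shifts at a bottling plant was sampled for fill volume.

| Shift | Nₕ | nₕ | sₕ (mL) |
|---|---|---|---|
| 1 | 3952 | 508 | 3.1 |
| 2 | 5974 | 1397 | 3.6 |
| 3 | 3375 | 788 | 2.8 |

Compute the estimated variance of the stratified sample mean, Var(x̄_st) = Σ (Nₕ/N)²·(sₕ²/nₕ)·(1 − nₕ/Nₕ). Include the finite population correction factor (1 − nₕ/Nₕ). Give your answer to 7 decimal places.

N = 13301. Term for each stratum: Wₕ²sₕ²/nₕ·(1−nₕ/Nₕ).
Var(x̄_st) = 0.0014553625 + 0.0014337920 + 0.0004910113 = 0.0033801657 → 0.0033802.

0.0033802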